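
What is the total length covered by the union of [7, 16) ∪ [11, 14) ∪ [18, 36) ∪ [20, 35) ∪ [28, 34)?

Merged: [7, 16), [18, 36).
Lengths: 9 + 18 = 27.

27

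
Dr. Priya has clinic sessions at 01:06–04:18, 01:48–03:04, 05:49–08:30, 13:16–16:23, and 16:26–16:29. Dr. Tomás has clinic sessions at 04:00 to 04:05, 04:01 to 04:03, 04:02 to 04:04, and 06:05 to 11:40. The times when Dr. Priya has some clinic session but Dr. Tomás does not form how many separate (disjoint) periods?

5

Merge the first list: 01:06–04:18, 05:49–08:30, 13:16–16:23, 16:26–16:29.
Merge the second list: 04:00–04:05, 06:05–11:40.
A \ B = 01:06–04:00, 04:05–04:18, 05:49–06:05, 13:16–16:23, 16:26–16:29.
That is 5 disjoint pieces.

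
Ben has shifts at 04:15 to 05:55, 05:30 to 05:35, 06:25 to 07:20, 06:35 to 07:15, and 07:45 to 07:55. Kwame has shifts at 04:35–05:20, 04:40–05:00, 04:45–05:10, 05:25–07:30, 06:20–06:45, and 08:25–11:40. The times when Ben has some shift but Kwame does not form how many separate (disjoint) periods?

3

Merge the first list: 04:15–05:55, 06:25–07:20, 07:45–07:55.
Merge the second list: 04:35–05:20, 05:25–07:30, 08:25–11:40.
A \ B = 04:15–04:35, 05:20–05:25, 07:45–07:55.
That is 3 disjoint pieces.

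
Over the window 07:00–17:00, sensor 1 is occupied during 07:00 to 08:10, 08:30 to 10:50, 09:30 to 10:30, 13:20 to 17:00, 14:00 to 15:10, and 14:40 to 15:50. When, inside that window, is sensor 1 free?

08:10–08:30, 10:50–13:20

After merging, the occupied span is 07:00–08:10, 08:30–10:50, 13:20–17:00.
Complement within 07:00–17:00: 08:10–08:30, 10:50–13:20.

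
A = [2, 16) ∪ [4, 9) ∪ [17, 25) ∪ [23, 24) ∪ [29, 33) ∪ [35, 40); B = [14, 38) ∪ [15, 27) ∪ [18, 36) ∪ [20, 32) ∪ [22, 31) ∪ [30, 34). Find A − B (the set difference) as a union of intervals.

First set merges to [2, 16), [17, 25), [29, 33), [35, 40).
Second set merges to [14, 38).
[2, 16) minus B → [2, 14).
[17, 25): fully covered by B → removed.
[29, 33): fully covered by B → removed.
[35, 40) minus B → [38, 40).

[2, 14) ∪ [38, 40)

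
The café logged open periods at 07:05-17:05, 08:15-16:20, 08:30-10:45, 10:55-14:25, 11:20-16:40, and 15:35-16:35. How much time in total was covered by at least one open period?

Merged: 07:05–17:05.
Length: 10 h.

10 h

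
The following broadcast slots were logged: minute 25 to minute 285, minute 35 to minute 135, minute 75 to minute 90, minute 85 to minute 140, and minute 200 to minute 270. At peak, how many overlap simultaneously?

4

At minute 85, 4 of the intervals are simultaneously active.
No point has more.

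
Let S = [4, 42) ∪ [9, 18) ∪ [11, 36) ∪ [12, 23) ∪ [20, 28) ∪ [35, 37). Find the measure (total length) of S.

Merged: [4, 42).
Length: 38.

38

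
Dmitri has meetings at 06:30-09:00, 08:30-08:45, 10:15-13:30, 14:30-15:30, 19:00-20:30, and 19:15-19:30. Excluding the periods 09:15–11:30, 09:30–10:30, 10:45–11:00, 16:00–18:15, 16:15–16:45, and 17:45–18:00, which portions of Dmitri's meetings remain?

First set merges to 06:30–09:00, 10:15–13:30, 14:30–15:30, 19:00–20:30.
Second set merges to 09:15–11:30, 16:00–18:15.
06:30–09:00: nothing removed.
10:15–13:30 \ B = 11:30–13:30.
14:30–15:30: nothing removed.
19:00–20:30: nothing removed.

06:30–09:00, 11:30–13:30, 14:30–15:30, 19:00–20:30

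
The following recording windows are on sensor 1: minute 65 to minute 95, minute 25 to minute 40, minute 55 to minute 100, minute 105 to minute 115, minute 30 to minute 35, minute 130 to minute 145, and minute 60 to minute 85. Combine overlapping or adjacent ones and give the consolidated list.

minute 25 to minute 40, minute 55 to minute 100, minute 105 to minute 115, minute 130 to minute 145

Sort by start: minute 25 to minute 40, minute 30 to minute 35, minute 55 to minute 100, minute 60 to minute 85, minute 65 to minute 95, minute 105 to minute 115, minute 130 to minute 145.
minute 30 to minute 35 overlaps/touches minute 25 to minute 40 → extend to minute 25 to minute 40.
minute 55 to minute 100 is disjoint → start new block.
minute 60 to minute 85 overlaps/touches minute 55 to minute 100 → extend to minute 55 to minute 100.
minute 65 to minute 95 overlaps/touches minute 55 to minute 100 → extend to minute 55 to minute 100.
minute 105 to minute 115 is disjoint → start new block.
minute 130 to minute 145 is disjoint → start new block.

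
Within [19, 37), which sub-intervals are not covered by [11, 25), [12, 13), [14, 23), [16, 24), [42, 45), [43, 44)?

After merging, the occupied span is [11, 25), [42, 45).
Complement within [19, 37): [25, 37).

[25, 37)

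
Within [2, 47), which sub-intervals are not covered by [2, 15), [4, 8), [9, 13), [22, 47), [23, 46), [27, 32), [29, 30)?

The merged coverage is [2, 15), [22, 47).
Complement within [2, 47): [15, 22).

[15, 22)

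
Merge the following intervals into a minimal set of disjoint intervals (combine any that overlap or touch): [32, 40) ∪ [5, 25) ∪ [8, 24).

Sort by start: [5, 25), [8, 24), [32, 40).
[8, 24) overlaps/touches [5, 25) → extend to [5, 25).
[32, 40) is disjoint → start new block.

[5, 25) ∪ [32, 40)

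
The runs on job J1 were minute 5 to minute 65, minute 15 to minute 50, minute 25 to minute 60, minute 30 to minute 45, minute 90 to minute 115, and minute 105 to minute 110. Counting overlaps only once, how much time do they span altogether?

85 minutes

Merged: minute 5 to minute 65, minute 90 to minute 115.
Lengths: 60 minutes + 25 minutes = 85 minutes.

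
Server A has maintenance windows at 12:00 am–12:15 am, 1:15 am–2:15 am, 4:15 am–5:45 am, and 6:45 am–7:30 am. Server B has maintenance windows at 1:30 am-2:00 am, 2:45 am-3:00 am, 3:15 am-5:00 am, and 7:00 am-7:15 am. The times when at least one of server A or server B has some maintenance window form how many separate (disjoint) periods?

5

A ∪ B = 12:00 am–12:15 am, 1:15 am–2:15 am, 2:45 am–3:00 am, 3:15 am–5:45 am, 6:45 am–7:30 am.
That is 5 disjoint pieces.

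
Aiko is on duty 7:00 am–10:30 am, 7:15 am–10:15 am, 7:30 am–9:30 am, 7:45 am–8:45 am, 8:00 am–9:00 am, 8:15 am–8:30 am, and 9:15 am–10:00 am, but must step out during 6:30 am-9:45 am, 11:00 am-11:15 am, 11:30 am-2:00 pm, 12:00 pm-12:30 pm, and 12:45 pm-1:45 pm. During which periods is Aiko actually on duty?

9:45 am-10:30 am

A, merged: 7:00 am-10:30 am.
B, merged: 6:30 am-9:45 am, 11:00 am-11:15 am, 11:30 am-2:00 pm.
7:00 am-10:30 am with B removed leaves 9:45 am-10:30 am.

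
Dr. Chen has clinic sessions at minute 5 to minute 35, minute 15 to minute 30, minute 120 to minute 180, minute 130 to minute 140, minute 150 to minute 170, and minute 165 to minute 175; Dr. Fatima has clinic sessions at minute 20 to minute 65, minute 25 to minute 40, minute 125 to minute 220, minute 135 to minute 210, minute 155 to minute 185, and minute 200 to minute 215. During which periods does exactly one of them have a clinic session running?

minute 5 to minute 20, minute 35 to minute 65, minute 120 to minute 125, minute 180 to minute 220

A, merged: minute 5 to minute 35, minute 120 to minute 180.
B, merged: minute 20 to minute 65, minute 125 to minute 220.
Only in the first: minute 5 to minute 20, minute 120 to minute 125.
Only in the second: minute 35 to minute 65, minute 180 to minute 220.
Together these are the periods covered by exactly one.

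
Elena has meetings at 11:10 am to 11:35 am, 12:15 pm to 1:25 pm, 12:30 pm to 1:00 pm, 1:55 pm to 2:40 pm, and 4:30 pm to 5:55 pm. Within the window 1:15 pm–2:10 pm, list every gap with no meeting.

After merging, the occupied span is 11:10 am-11:35 am, 12:15 pm-1:25 pm, 1:55 pm-2:40 pm, 4:30 pm-5:55 pm.
Complement within 1:15 pm-2:10 pm: 1:25 pm-1:55 pm.

1:25 pm-1:55 pm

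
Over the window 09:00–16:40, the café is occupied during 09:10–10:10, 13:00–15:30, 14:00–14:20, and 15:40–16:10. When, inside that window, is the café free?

09:00–09:10, 10:10–13:00, 15:30–15:40, 16:10–16:40

Covered (merged): 09:10–10:10, 13:00–15:30, 15:40–16:10.
Uncovered inside 09:00–16:40: 09:00–09:10, 10:10–13:00, 15:30–15:40, 16:10–16:40.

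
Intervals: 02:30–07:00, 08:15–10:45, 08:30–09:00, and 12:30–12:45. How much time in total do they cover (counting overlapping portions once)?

7 h 15 min

Merged: 02:30-07:00, 08:15-10:45, 12:30-12:45.
Lengths: 4 h 30 min + 2 h 30 min + 15 min = 7 h 15 min.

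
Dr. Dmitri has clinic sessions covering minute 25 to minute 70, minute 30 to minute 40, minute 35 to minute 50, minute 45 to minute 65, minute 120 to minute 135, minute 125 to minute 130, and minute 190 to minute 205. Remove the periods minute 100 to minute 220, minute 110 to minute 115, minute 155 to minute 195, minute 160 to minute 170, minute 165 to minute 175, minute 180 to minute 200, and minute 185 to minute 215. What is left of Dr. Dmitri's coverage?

minute 25 to minute 70

Merge the first list: minute 25 to minute 70, minute 120 to minute 135, minute 190 to minute 205.
Merge the second list: minute 100 to minute 220.
minute 25 to minute 70 is untouched.
minute 120 to minute 135 lies entirely inside B → drops out.
minute 190 to minute 205 lies entirely inside B → drops out.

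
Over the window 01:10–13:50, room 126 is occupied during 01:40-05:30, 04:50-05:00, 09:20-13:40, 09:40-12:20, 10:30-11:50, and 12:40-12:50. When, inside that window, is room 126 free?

Covered (merged): 01:40-05:30, 09:20-13:40.
Gaps within 01:10-13:50: 01:10-01:40, 05:30-09:20, 13:40-13:50.

01:10-01:40, 05:30-09:20, 13:40-13:50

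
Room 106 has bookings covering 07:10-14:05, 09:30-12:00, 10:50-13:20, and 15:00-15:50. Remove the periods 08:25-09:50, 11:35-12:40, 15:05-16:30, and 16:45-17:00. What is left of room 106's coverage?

A, merged: 07:10–14:05, 15:00–15:50.
07:10–14:05 \ B = 07:10–08:25, 09:50–11:35, 12:40–14:05.
15:00–15:50 \ B = 15:00–15:05.

07:10–08:25, 09:50–11:35, 12:40–14:05, 15:00–15:05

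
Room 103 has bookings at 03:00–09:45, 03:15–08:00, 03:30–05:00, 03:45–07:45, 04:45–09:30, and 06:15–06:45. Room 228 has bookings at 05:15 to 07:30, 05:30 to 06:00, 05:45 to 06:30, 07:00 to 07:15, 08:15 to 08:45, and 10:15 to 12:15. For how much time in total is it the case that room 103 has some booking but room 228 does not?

Merge the first list: 03:00–09:45.
Merge the second list: 05:15–07:30, 08:15–08:45, 10:15–12:15.
A \ B = 03:00–05:15, 07:30–08:15, 08:45–09:45.
Total: 2 h 15 min + 45 min + 1 h = 4 h.

4 h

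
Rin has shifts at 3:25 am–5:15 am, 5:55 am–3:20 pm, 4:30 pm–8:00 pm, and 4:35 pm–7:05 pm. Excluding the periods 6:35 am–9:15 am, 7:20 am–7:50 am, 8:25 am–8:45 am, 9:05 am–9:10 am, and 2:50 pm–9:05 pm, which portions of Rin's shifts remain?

3:25 am–5:15 am, 5:55 am–6:35 am, 9:15 am–2:50 pm

Merge the first list: 3:25 am–5:15 am, 5:55 am–3:20 pm, 4:30 pm–8:00 pm.
Merge the second list: 6:35 am–9:15 am, 2:50 pm–9:05 pm.
3:25 am–5:15 am: nothing removed.
5:55 am–3:20 pm \ B = 5:55 am–6:35 am, 9:15 am–2:50 pm.
4:30 pm–8:00 pm: entirely removed.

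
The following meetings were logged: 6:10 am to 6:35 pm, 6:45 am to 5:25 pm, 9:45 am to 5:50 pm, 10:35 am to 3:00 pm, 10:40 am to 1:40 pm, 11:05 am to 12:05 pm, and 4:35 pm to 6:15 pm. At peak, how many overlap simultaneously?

At 11:05 am, 6 of the intervals are simultaneously active.
No point has more.

6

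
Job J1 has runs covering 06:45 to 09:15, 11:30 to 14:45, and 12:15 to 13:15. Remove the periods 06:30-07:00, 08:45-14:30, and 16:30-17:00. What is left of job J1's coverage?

07:00-08:45, 14:30-14:45

Merge the first list: 06:45-09:15, 11:30-14:45.
06:45-09:15 \ B = 07:00-08:45.
11:30-14:45 \ B = 14:30-14:45.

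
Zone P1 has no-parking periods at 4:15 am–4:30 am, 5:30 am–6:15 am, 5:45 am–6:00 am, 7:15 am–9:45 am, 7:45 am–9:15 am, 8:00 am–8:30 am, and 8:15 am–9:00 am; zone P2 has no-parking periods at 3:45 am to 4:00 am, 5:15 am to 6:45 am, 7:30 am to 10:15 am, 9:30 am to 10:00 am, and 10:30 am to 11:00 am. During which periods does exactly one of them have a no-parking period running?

3:45 am-4:00 am, 4:15 am-4:30 am, 5:15 am-5:30 am, 6:15 am-6:45 am, 7:15 am-7:30 am, 9:45 am-10:15 am, 10:30 am-11:00 am

A, merged: 4:15 am-4:30 am, 5:30 am-6:15 am, 7:15 am-9:45 am.
B, merged: 3:45 am-4:00 am, 5:15 am-6:45 am, 7:30 am-10:15 am, 10:30 am-11:00 am.
A but not B: 4:15 am-4:30 am, 7:15 am-7:30 am.
B but not A: 3:45 am-4:00 am, 5:15 am-5:30 am, 6:15 am-6:45 am, 9:45 am-10:15 am, 10:30 am-11:00 am.
Combining gives A △ B.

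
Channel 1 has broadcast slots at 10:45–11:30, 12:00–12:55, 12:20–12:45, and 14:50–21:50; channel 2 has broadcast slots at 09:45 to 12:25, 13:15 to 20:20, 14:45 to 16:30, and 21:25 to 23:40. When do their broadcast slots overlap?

10:45–11:30, 12:00–12:25, 14:50–20:20, 21:25–21:50

Merge the first list: 10:45–11:30, 12:00–12:55, 14:50–21:50.
Merge the second list: 09:45–12:25, 13:15–20:20, 21:25–23:40.
10:45–11:30 overlaps B on 10:45–11:30.
12:00–12:55 overlaps B on 12:00–12:25.
14:50–21:50 overlaps B on 14:50–20:20, 21:25–21:50.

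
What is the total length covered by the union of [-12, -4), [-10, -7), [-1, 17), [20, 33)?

Merged: [-12, -4), [-1, 17), [20, 33).
Lengths: 8 + 18 + 13 = 39.

39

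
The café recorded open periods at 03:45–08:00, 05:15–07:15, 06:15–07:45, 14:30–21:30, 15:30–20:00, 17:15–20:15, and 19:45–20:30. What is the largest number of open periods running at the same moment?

Walk the sorted start/end points keeping a running depth.
The depth first hits 4 at 19:45.

4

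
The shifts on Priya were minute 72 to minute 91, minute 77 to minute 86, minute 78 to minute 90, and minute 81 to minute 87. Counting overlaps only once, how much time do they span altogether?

19 minutes

Merged: minute 72 to minute 91.
Length: 19 minutes.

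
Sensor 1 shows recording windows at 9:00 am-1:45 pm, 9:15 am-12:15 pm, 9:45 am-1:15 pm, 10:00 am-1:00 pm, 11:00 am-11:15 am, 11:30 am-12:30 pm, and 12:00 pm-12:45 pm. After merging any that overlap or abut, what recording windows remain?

9:15 am–12:15 pm overlaps/touches 9:00 am–1:45 pm → extend to 9:00 am–1:45 pm.
9:45 am–1:15 pm overlaps/touches 9:00 am–1:45 pm → extend to 9:00 am–1:45 pm.
10:00 am–1:00 pm overlaps/touches 9:00 am–1:45 pm → extend to 9:00 am–1:45 pm.
11:00 am–11:15 am overlaps/touches 9:00 am–1:45 pm → extend to 9:00 am–1:45 pm.
11:30 am–12:30 pm overlaps/touches 9:00 am–1:45 pm → extend to 9:00 am–1:45 pm.
12:00 pm–12:45 pm overlaps/touches 9:00 am–1:45 pm → extend to 9:00 am–1:45 pm.

9:00 am–1:45 pm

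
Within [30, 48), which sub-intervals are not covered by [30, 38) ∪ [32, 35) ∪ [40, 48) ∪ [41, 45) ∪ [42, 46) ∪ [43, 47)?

The merged coverage is [30, 38), [40, 48).
Uncovered inside [30, 48): [38, 40).

[38, 40)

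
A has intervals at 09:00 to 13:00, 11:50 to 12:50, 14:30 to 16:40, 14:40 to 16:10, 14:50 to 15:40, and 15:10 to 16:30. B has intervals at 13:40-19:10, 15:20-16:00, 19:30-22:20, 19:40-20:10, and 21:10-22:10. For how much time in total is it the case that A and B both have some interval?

First set merges to 09:00–13:00, 14:30–16:40.
Second set merges to 13:40–19:10, 19:30–22:20.
A ∩ B = 14:30–16:40.
Total: 2 h 10 min.

2 h 10 min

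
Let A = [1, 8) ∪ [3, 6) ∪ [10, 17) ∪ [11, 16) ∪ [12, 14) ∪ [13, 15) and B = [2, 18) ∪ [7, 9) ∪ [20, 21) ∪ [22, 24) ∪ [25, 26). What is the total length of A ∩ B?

13

A, merged: [1, 8), [10, 17).
B, merged: [2, 18), [20, 21), [22, 24), [25, 26).
A ∩ B = [2, 8), [10, 17).
Total: 6 + 7 = 13.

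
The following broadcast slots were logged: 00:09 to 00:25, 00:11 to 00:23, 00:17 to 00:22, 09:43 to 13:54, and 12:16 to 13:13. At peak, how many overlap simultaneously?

3

Sweep endpoints in order; track running count of active intervals.
Peak of 3 reached at 00:17.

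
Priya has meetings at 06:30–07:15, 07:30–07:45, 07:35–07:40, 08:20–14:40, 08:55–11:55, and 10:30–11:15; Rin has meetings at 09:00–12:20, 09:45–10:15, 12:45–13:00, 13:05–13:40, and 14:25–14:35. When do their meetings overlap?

First set merges to 06:30–07:15, 07:30–07:45, 08:20–14:40.
Second set merges to 09:00–12:20, 12:45–13:00, 13:05–13:40, 14:25–14:35.
06:30–07:15: no overlap with the second set.
07:30–07:45: no overlap with the second set.
08:20–14:40 meets the second set on 09:00–12:20, 12:45–13:00, 13:05–13:40, 14:25–14:35.

09:00–12:20, 12:45–13:00, 13:05–13:40, 14:25–14:35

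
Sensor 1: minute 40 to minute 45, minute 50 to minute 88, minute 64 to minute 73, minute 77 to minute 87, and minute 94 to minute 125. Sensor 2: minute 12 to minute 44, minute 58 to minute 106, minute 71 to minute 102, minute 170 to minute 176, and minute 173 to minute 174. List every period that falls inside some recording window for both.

Merge the first list: minute 40 to minute 45, minute 50 to minute 88, minute 94 to minute 125.
Merge the second list: minute 12 to minute 44, minute 58 to minute 106, minute 170 to minute 176.
minute 40 to minute 45 meets the second set on minute 40 to minute 44.
minute 50 to minute 88 meets the second set on minute 58 to minute 88.
minute 94 to minute 125 meets the second set on minute 94 to minute 106.

minute 40 to minute 44, minute 58 to minute 88, minute 94 to minute 106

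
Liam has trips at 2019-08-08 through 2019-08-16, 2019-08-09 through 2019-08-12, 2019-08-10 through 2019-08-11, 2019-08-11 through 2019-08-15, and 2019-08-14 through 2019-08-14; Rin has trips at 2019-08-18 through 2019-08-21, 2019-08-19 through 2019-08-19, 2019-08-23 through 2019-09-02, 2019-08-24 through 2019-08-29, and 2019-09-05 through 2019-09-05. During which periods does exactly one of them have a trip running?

2019-08-08 through 2019-08-16, 2019-08-18 through 2019-08-21, 2019-08-23 through 2019-09-02, 2019-09-05 through 2019-09-05

A, merged: 2019-08-08 through 2019-08-16.
B, merged: 2019-08-18 through 2019-08-21, 2019-08-23 through 2019-09-02, 2019-09-05 through 2019-09-05.
A but not B: 2019-08-08 through 2019-08-16.
B but not A: 2019-08-18 through 2019-08-21, 2019-08-23 through 2019-09-02, 2019-09-05 through 2019-09-05.
Combining gives A △ B.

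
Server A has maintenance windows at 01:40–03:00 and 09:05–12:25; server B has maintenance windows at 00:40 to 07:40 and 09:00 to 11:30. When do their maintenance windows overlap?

01:40-03:00 meets the second set on 01:40-03:00.
09:05-12:25 meets the second set on 09:05-11:30.

01:40-03:00, 09:05-11:30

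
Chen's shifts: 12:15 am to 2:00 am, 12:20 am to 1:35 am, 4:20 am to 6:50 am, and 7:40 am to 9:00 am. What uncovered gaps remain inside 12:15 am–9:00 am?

The merged coverage is 12:15 am-2:00 am, 4:20 am-6:50 am, 7:40 am-9:00 am.
Complement within 12:15 am-9:00 am: 2:00 am-4:20 am, 6:50 am-7:40 am.

2:00 am-4:20 am, 6:50 am-7:40 am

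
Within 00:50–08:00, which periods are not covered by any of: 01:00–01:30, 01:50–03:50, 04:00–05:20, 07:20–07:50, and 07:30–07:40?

The merged coverage is 01:00-01:30, 01:50-03:50, 04:00-05:20, 07:20-07:50.
Uncovered inside 00:50-08:00: 00:50-01:00, 01:30-01:50, 03:50-04:00, 05:20-07:20, 07:50-08:00.

00:50-01:00, 01:30-01:50, 03:50-04:00, 05:20-07:20, 07:50-08:00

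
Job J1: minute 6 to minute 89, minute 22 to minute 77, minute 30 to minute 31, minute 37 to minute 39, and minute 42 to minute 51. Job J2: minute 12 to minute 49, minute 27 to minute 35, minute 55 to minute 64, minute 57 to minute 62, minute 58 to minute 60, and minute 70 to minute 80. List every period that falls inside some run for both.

minute 12 to minute 49, minute 55 to minute 64, minute 70 to minute 80

Merge the first list: minute 6 to minute 89.
Merge the second list: minute 12 to minute 49, minute 55 to minute 64, minute 70 to minute 80.
minute 6 to minute 89 meets the second set on minute 12 to minute 49, minute 55 to minute 64, minute 70 to minute 80.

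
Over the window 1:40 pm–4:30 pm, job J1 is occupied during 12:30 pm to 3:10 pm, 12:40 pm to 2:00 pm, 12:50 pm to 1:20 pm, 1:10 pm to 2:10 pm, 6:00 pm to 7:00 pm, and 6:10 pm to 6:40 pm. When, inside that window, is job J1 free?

The merged coverage is 12:30 pm-3:10 pm, 6:00 pm-7:00 pm.
Complement within 1:40 pm-4:30 pm: 3:10 pm-4:30 pm.

3:10 pm-4:30 pm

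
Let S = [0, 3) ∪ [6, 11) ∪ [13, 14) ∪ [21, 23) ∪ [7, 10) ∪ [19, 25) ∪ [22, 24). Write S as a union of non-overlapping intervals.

Sort by start: [0, 3), [6, 11), [7, 10), [13, 14), [19, 25), [21, 23), [22, 24).
[6, 11) is disjoint → start new block.
[7, 10) overlaps/touches [6, 11) → extend to [6, 11).
[13, 14) is disjoint → start new block.
[19, 25) is disjoint → start new block.
[21, 23) overlaps/touches [19, 25) → extend to [19, 25).
[22, 24) overlaps/touches [19, 25) → extend to [19, 25).

[0, 3) ∪ [6, 11) ∪ [13, 14) ∪ [19, 25)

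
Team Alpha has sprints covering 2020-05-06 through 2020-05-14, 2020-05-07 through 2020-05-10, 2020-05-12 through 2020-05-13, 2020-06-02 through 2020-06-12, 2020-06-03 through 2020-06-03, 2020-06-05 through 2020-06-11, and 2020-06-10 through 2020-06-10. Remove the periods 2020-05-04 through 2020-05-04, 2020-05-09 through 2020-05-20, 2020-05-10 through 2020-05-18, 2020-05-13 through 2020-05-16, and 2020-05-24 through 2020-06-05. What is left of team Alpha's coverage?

2020-05-06 through 2020-05-08, 2020-06-06 through 2020-06-12

First set merges to 2020-05-06 through 2020-05-14, 2020-06-02 through 2020-06-12.
Second set merges to 2020-05-04 through 2020-05-04, 2020-05-09 through 2020-05-20, 2020-05-24 through 2020-06-05.
2020-05-06 through 2020-05-14 \ B = 2020-05-06 through 2020-05-08.
2020-06-02 through 2020-06-12 \ B = 2020-06-06 through 2020-06-12.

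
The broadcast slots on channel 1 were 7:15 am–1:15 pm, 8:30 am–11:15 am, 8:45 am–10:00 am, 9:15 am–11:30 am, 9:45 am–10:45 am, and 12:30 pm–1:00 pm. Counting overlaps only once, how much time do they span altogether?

Merged: 7:15 am–1:15 pm.
Length: 6 h.

6 h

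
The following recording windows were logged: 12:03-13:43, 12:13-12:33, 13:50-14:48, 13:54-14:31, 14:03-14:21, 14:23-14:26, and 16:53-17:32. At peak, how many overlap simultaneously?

3

Sweep endpoints in order; track running count of active intervals.
Peak of 3 reached at 14:03.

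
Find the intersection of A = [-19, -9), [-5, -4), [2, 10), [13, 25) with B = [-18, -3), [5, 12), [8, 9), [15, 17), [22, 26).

Merge the second list: [-18, -3), [5, 12), [15, 17), [22, 26).
[-19, -9) overlaps B on [-18, -9).
[-5, -4) overlaps B on [-5, -4).
[2, 10) overlaps B on [5, 10).
[13, 25) overlaps B on [15, 17), [22, 25).

[-18, -9) ∪ [-5, -4) ∪ [5, 10) ∪ [15, 17) ∪ [22, 25)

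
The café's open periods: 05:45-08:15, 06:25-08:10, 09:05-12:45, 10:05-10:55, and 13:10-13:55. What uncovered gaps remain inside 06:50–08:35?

Covered (merged): 05:45–08:15, 09:05–12:45, 13:10–13:55.
Complement within 06:50–08:35: 08:15–08:35.

08:15–08:35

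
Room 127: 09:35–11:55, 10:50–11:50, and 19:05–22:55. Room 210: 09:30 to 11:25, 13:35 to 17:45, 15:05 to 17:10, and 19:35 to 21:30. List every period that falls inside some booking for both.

First set merges to 09:35–11:55, 19:05–22:55.
Second set merges to 09:30–11:25, 13:35–17:45, 19:35–21:30.
09:35–11:55 ∩ B → 09:35–11:25.
19:05–22:55 ∩ B → 19:35–21:30.

09:35–11:25, 19:35–21:30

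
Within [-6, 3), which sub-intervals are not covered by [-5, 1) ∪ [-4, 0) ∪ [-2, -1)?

[-6, -5) ∪ [1, 3)

Covered (merged): [-5, 1).
Gaps within [-6, 3): [-6, -5), [1, 3).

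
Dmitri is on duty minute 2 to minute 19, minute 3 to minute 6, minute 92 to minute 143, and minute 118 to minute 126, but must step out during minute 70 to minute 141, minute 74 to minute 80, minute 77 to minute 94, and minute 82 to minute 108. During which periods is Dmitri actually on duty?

minute 2 to minute 19, minute 141 to minute 143

A, merged: minute 2 to minute 19, minute 92 to minute 143.
B, merged: minute 70 to minute 141.
minute 2 to minute 19 is untouched.
minute 92 to minute 143 with B removed leaves minute 141 to minute 143.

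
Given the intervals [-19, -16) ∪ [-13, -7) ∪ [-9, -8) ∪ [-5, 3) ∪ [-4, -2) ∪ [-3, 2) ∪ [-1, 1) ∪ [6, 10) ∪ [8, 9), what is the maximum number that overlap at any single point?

At -3, 3 of the intervals are simultaneously active.
No point has more.

3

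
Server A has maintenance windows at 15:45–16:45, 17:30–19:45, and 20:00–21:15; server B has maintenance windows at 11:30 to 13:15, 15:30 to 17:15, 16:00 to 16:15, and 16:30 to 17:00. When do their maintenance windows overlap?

Second set merges to 11:30-13:15, 15:30-17:15.
15:45-16:45 ∩ B → 15:45-16:45.
17:30-19:45 meets no B interval.
20:00-21:15 meets no B interval.

15:45-16:45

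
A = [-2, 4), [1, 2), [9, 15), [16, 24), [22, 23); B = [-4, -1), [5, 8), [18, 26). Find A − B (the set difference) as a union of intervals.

First set merges to [-2, 4), [9, 15), [16, 24).
[-2, 4) minus B → [-1, 4).
[9, 15): no B overlap → unchanged.
[16, 24) minus B → [16, 18).

[-1, 4) ∪ [9, 15) ∪ [16, 18)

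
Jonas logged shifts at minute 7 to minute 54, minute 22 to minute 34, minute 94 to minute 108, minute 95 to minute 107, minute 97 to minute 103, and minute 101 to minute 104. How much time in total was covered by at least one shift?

61 minutes

Merged: minute 7 to minute 54, minute 94 to minute 108.
Lengths: 47 minutes + 14 minutes = 61 minutes.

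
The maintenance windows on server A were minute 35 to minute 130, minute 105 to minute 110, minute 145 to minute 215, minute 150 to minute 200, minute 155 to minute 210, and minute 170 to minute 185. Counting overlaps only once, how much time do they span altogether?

165 minutes

Merged: minute 35 to minute 130, minute 145 to minute 215.
Lengths: 95 minutes + 70 minutes = 165 minutes.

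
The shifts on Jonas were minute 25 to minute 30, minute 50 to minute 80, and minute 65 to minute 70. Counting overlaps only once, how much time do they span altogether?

35 minutes

Merged: minute 25 to minute 30, minute 50 to minute 80.
Lengths: 5 minutes + 30 minutes = 35 minutes.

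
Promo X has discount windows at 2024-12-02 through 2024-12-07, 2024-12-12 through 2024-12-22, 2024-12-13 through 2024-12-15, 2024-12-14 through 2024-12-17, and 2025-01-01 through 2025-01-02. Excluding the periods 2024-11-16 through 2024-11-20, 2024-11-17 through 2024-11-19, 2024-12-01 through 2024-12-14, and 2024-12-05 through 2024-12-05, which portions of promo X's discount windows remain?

2024-12-15 through 2024-12-22, 2025-01-01 through 2025-01-02

Merge the first list: 2024-12-02 through 2024-12-07, 2024-12-12 through 2024-12-22, 2025-01-01 through 2025-01-02.
Merge the second list: 2024-11-16 through 2024-11-20, 2024-12-01 through 2024-12-14.
2024-12-02 through 2024-12-07: entirely removed.
2024-12-12 through 2024-12-22 \ B = 2024-12-15 through 2024-12-22.
2025-01-01 through 2025-01-02: nothing removed.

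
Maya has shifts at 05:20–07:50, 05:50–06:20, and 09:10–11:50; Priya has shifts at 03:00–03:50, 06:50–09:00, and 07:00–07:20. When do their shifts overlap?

First set merges to 05:20–07:50, 09:10–11:50.
Second set merges to 03:00–03:50, 06:50–09:00.
05:20–07:50 meets the second set on 06:50–07:50.
09:10–11:50: no overlap with the second set.

06:50–07:50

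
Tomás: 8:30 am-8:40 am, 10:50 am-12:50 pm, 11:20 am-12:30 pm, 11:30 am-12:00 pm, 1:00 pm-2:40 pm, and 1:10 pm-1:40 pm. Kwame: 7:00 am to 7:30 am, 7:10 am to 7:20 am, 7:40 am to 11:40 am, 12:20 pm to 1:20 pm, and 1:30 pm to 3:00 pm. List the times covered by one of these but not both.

First set merges to 8:30 am–8:40 am, 10:50 am–12:50 pm, 1:00 pm–2:40 pm.
Second set merges to 7:00 am–7:30 am, 7:40 am–11:40 am, 12:20 pm–1:20 pm, 1:30 pm–3:00 pm.
A \ B = 11:40 am–12:20 pm, 1:20 pm–1:30 pm.
B \ A = 7:00 am–7:30 am, 7:40 am–8:30 am, 8:40 am–10:50 am, 12:50 pm–1:00 pm, 2:40 pm–3:00 pm.
Union of the two gives the symmetric difference.

7:00 am–7:30 am, 7:40 am–8:30 am, 8:40 am–10:50 am, 11:40 am–12:20 pm, 12:50 pm–1:00 pm, 1:20 pm–1:30 pm, 2:40 pm–3:00 pm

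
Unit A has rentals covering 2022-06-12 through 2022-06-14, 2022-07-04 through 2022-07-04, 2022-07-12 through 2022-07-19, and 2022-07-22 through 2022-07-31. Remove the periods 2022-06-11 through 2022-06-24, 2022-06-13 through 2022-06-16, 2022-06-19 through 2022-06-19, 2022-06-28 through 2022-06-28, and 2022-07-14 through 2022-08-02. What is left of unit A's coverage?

2022-07-04 through 2022-07-04, 2022-07-12 through 2022-07-13

B, merged: 2022-06-11 through 2022-06-24, 2022-06-28 through 2022-06-28, 2022-07-14 through 2022-08-02.
2022-06-12 through 2022-06-14 lies entirely inside B → drops out.
2022-07-04 through 2022-07-04 is untouched.
2022-07-12 through 2022-07-19 with B removed leaves 2022-07-12 through 2022-07-13.
2022-07-22 through 2022-07-31 lies entirely inside B → drops out.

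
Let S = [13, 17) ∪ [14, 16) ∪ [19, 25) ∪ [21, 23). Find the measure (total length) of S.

10

Merged: [13, 17), [19, 25).
Lengths: 4 + 6 = 10.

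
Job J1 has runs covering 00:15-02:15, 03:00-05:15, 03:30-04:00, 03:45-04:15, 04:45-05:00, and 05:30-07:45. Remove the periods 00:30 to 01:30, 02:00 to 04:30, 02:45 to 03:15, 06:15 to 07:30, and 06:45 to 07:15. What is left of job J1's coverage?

00:15–00:30, 01:30–02:00, 04:30–05:15, 05:30–06:15, 07:30–07:45

A, merged: 00:15–02:15, 03:00–05:15, 05:30–07:45.
B, merged: 00:30–01:30, 02:00–04:30, 06:15–07:30.
00:15–02:15 with B removed leaves 00:15–00:30, 01:30–02:00.
03:00–05:15 with B removed leaves 04:30–05:15.
05:30–07:45 with B removed leaves 05:30–06:15, 07:30–07:45.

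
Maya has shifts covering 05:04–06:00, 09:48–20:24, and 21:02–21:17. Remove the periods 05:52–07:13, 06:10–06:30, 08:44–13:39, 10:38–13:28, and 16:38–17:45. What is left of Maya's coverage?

Second set merges to 05:52–07:13, 08:44–13:39, 16:38–17:45.
05:04–06:00 \ B = 05:04–05:52.
09:48–20:24 \ B = 13:39–16:38, 17:45–20:24.
21:02–21:17: nothing removed.

05:04–05:52, 13:39–16:38, 17:45–20:24, 21:02–21:17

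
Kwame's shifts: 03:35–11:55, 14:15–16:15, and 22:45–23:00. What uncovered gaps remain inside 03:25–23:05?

03:25-03:35, 11:55-14:15, 16:15-22:45, 23:00-23:05

After merging, the occupied span is 03:35-11:55, 14:15-16:15, 22:45-23:00.
Gaps within 03:25-23:05: 03:25-03:35, 11:55-14:15, 16:15-22:45, 23:00-23:05.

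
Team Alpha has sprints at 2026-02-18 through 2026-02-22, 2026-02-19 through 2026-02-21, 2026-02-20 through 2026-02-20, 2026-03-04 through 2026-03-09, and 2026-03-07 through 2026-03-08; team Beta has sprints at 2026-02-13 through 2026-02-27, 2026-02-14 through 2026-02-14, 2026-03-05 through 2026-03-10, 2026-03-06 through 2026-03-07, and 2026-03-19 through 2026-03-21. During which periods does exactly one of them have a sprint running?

2026-02-13 through 2026-02-17, 2026-02-23 through 2026-02-27, 2026-03-04 through 2026-03-04, 2026-03-10 through 2026-03-10, 2026-03-19 through 2026-03-21

A, merged: 2026-02-18 through 2026-02-22, 2026-03-04 through 2026-03-09.
B, merged: 2026-02-13 through 2026-02-27, 2026-03-05 through 2026-03-10, 2026-03-19 through 2026-03-21.
A but not B: 2026-03-04 through 2026-03-04.
B but not A: 2026-02-13 through 2026-02-17, 2026-02-23 through 2026-02-27, 2026-03-10 through 2026-03-10, 2026-03-19 through 2026-03-21.
Combining gives A △ B.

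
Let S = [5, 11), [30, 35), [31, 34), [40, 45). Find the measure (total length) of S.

16

Merged: [5, 11), [30, 35), [40, 45).
Lengths: 6 + 5 + 5 = 16.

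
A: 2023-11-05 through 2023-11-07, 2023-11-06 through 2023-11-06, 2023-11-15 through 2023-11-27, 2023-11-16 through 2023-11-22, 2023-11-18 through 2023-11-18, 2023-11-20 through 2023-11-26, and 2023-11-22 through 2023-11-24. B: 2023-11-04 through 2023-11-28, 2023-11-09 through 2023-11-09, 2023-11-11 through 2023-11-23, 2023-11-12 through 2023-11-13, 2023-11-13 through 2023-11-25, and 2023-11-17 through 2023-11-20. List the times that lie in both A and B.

2023-11-05 through 2023-11-07, 2023-11-15 through 2023-11-27

First set merges to 2023-11-05 through 2023-11-07, 2023-11-15 through 2023-11-27.
Second set merges to 2023-11-04 through 2023-11-28.
2023-11-05 through 2023-11-07 overlaps B on 2023-11-05 through 2023-11-07.
2023-11-15 through 2023-11-27 overlaps B on 2023-11-15 through 2023-11-27.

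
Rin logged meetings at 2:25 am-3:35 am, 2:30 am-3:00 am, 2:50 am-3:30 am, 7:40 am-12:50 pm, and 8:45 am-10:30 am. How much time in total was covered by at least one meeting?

Merged: 2:25 am–3:35 am, 7:40 am–12:50 pm.
Lengths: 1 h 10 min + 5 h 10 min = 6 h 20 min.

6 h 20 min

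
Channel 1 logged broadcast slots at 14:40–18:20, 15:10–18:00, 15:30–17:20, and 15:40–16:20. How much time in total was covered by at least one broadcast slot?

3 h 40 min

Merged: 14:40–18:20.
Length: 3 h 40 min.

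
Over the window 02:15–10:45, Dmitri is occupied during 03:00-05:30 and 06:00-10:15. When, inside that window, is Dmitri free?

Covered (merged): 03:00-05:30, 06:00-10:15.
Complement within 02:15-10:45: 02:15-03:00, 05:30-06:00, 10:15-10:45.

02:15-03:00, 05:30-06:00, 10:15-10:45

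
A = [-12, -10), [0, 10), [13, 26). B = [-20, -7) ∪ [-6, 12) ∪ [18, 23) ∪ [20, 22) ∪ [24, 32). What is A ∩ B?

B, merged: [-20, -7), [-6, 12), [18, 23), [24, 32).
[-12, -10) meets the second set on [-12, -10).
[0, 10) meets the second set on [0, 10).
[13, 26) meets the second set on [18, 23), [24, 26).

[-12, -10) ∪ [0, 10) ∪ [18, 23) ∪ [24, 26)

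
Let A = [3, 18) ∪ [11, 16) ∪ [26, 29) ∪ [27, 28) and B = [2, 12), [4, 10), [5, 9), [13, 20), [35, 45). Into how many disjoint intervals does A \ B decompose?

First set merges to [3, 18), [26, 29).
Second set merges to [2, 12), [13, 20), [35, 45).
A \ B = [12, 13), [26, 29).
That is 2 disjoint pieces.

2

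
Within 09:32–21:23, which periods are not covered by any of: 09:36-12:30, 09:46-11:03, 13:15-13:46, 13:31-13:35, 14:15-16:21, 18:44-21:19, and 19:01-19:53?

After merging, the occupied span is 09:36–12:30, 13:15–13:46, 14:15–16:21, 18:44–21:19.
Complement within 09:32–21:23: 09:32–09:36, 12:30–13:15, 13:46–14:15, 16:21–18:44, 21:19–21:23.

09:32–09:36, 12:30–13:15, 13:46–14:15, 16:21–18:44, 21:19–21:23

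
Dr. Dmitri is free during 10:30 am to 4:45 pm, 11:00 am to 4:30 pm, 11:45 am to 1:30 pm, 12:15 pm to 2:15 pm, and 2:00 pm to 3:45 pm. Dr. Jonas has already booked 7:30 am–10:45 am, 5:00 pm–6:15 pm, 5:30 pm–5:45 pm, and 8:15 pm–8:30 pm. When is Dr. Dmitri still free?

10:45 am-4:45 pm

First set merges to 10:30 am-4:45 pm.
Second set merges to 7:30 am-10:45 am, 5:00 pm-6:15 pm, 8:15 pm-8:30 pm.
10:30 am-4:45 pm minus B → 10:45 am-4:45 pm.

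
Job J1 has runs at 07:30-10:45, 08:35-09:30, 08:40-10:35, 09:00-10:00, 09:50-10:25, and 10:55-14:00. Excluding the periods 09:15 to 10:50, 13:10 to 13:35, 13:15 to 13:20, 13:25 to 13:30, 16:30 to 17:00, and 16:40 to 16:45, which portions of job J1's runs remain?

07:30–09:15, 10:55–13:10, 13:35–14:00

First set merges to 07:30–10:45, 10:55–14:00.
Second set merges to 09:15–10:50, 13:10–13:35, 16:30–17:00.
07:30–10:45 minus B → 07:30–09:15.
10:55–14:00 minus B → 10:55–13:10, 13:35–14:00.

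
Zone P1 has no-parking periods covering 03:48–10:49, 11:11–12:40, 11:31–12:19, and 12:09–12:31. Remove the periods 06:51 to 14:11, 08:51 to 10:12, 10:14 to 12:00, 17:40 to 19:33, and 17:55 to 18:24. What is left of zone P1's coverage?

First set merges to 03:48–10:49, 11:11–12:40.
Second set merges to 06:51–14:11, 17:40–19:33.
03:48–10:49 minus B → 03:48–06:51.
11:11–12:40: fully covered by B → removed.

03:48–06:51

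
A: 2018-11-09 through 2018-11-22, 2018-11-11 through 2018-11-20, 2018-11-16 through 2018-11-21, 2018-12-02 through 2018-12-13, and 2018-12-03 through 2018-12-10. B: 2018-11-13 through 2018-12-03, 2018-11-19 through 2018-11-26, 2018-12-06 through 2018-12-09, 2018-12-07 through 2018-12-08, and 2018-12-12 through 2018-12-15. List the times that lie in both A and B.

2018-11-13 through 2018-11-22, 2018-12-02 through 2018-12-03, 2018-12-06 through 2018-12-09, 2018-12-12 through 2018-12-13

First set merges to 2018-11-09 through 2018-11-22, 2018-12-02 through 2018-12-13.
Second set merges to 2018-11-13 through 2018-12-03, 2018-12-06 through 2018-12-09, 2018-12-12 through 2018-12-15.
2018-11-09 through 2018-11-22 meets the second set on 2018-11-13 through 2018-11-22.
2018-12-02 through 2018-12-13 meets the second set on 2018-12-02 through 2018-12-03, 2018-12-06 through 2018-12-09, 2018-12-12 through 2018-12-13.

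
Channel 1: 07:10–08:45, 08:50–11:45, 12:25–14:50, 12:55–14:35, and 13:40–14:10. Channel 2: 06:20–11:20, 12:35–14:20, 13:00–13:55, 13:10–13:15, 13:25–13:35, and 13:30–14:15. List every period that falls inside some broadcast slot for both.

07:10-08:45, 08:50-11:20, 12:35-14:20

First set merges to 07:10-08:45, 08:50-11:45, 12:25-14:50.
Second set merges to 06:20-11:20, 12:35-14:20.
07:10-08:45 overlaps B on 07:10-08:45.
08:50-11:45 overlaps B on 08:50-11:20.
12:25-14:50 overlaps B on 12:35-14:20.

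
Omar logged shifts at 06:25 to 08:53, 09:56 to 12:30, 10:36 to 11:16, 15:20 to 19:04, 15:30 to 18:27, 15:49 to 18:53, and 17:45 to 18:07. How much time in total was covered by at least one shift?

Merged: 06:25–08:53, 09:56–12:30, 15:20–19:04.
Lengths: 2 h 28 min + 2 h 34 min + 3 h 44 min = 8 h 46 min.

8 h 46 min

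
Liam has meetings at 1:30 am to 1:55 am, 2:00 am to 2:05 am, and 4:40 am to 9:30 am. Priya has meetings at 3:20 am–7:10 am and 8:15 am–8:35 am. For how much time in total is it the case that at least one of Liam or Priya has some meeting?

A ∪ B = 1:30 am–1:55 am, 2:00 am–2:05 am, 3:20 am–9:30 am.
Total: 25 min + 5 min + 6 h 10 min = 6 h 40 min.

6 h 40 min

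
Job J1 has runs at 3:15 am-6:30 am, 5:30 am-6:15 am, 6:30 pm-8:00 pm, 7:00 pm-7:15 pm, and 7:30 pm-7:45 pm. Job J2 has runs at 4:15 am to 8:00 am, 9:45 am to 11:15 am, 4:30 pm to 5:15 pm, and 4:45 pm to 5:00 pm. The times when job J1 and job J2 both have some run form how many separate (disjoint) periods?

1

First set merges to 3:15 am–6:30 am, 6:30 pm–8:00 pm.
Second set merges to 4:15 am–8:00 am, 9:45 am–11:15 am, 4:30 pm–5:15 pm.
A ∩ B = 4:15 am–6:30 am.
That is 1 disjoint piece.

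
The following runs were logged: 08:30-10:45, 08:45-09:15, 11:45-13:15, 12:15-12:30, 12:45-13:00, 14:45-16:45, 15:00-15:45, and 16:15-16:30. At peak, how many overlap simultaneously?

Sweep endpoints in order; track running count of active intervals.
Peak of 2 reached at 08:45.

2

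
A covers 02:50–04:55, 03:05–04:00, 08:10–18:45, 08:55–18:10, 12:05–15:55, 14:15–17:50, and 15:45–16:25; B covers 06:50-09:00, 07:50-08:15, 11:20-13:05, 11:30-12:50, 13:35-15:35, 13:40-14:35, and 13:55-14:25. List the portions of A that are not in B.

02:50–04:55, 09:00–11:20, 13:05–13:35, 15:35–18:45

First set merges to 02:50–04:55, 08:10–18:45.
Second set merges to 06:50–09:00, 11:20–13:05, 13:35–15:35.
02:50–04:55: no B overlap → unchanged.
08:10–18:45 minus B → 09:00–11:20, 13:05–13:35, 15:35–18:45.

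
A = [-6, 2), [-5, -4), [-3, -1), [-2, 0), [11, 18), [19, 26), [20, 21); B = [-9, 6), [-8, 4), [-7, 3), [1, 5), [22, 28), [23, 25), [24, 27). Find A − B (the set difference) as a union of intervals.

A, merged: [-6, 2), [11, 18), [19, 26).
B, merged: [-9, 6), [22, 28).
[-6, 2): fully covered by B → removed.
[11, 18): no B overlap → unchanged.
[19, 26) minus B → [19, 22).

[11, 18) ∪ [19, 22)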